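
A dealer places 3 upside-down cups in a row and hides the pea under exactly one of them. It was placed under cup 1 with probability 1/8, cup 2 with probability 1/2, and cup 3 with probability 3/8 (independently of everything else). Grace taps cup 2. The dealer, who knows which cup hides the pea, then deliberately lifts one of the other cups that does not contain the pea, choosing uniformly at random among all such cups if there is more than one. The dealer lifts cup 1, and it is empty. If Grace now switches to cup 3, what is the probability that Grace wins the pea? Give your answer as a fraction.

3/5

Consider each possible location of the pea in turn.
If it is under cup 1 (prior 1/8): the dealer opened cup 1, so this case is ruled out; weight (1/8)·0 = 0.
If it is under cup 2 (prior 1/2): the dealer has 2 equally likely choices, so probability 1/2; weight (1/2)·(1/2) = 1/4.
If it is under cup 3 (prior 3/8): the dealer has no choice, probability 1; weight (3/8)·1 = 3/8.
The weights sum to 5/8.
So P(the pea under cup 3 | the dealer opened cup 1) = (3/8) / (5/8) = 3/5.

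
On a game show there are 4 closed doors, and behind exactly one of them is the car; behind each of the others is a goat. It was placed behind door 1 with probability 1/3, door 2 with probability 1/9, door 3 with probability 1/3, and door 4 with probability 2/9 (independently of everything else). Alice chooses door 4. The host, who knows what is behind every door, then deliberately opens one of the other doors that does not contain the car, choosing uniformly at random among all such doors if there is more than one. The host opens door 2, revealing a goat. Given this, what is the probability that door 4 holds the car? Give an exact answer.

Consider each possible location of the car in turn.
If it is behind either of doors 1 and 3 (prior 1/3 each): the host has 2 equally likely choices, so probability 1/2; weight (1/3)·(1/2) = 1/6 each.
If it is behind door 2 (prior 1/9): the host opened door 2, so this case is ruled out; weight (1/9)·0 = 0.
If it is behind door 4 (prior 2/9): the host has 3 equally likely choices, so probability 1/3; weight (2/9)·(1/3) = 2/27.
The weights sum to 11/27.
So P(the car behind door 4 | the host opened door 2) = (2/27) / (11/27) = 2/11.

2/11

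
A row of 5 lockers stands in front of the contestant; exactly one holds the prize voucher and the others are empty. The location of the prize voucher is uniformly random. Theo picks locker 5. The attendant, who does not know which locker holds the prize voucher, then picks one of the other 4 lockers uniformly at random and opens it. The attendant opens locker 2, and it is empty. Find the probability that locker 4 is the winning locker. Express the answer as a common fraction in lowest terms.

Because the attendant chose which locker to open without knowing where the prize voucher is, the choice is independent of the prize location. Learning that locker 2 does not hold the prize voucher simply rules out that one location and leaves the remaining 4 lockers still equally likely by symmetry.
So P(the prize voucher in locker 4) = 1/4.

1/4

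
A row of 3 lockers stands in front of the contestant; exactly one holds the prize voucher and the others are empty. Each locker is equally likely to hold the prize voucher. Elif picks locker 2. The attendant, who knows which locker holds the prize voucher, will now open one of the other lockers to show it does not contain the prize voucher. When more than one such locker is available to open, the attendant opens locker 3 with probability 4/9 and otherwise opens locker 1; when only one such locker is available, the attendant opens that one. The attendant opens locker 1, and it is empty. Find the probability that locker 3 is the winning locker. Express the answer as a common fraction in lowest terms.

Consider each possible location of the prize voucher in turn.
If it is in locker 1 (prior 1/3): the attendant opened locker 1, so this case is ruled out; weight (1/3)·0 = 0.
If it is in locker 2 (prior 1/3): locker 3 is available but not opened, probability 5/9; weight (1/3)·(5/9) = 5/27.
If it is in locker 3 (prior 1/3): only locker 1 is available, probability 1; weight (1/3)·1 = 1/3.
The weights sum to 14/27.
So P(the prize voucher in locker 3 | the attendant opened locker 1) = (1/3) / (14/27) = 9/14.

9/14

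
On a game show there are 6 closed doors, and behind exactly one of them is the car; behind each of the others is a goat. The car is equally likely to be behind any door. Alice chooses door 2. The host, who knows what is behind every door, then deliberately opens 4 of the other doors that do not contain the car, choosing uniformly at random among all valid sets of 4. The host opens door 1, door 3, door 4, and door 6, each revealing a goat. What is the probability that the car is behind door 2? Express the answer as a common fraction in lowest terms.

Apply Bayes' rule, conditioning on where the car actually is.
If it is behind any of doors 1, 3, 4, and 6 (prior 1/6 each): that door was opened and seen not to hold the prize — ruled out; weight (1/6)·0 = 0 each.
If it is behind door 2 (prior 1/6): the host has 5 equally likely choices, so probability 1/5; weight (1/6)·(1/5) = 1/30.
If it is behind door 5 (prior 1/6): the host has no choice, probability 1; weight (1/6)·1 = 1/6.
The weights sum to 1/5.
So P(the car behind door 2 | the host opened door 1, door 3, door 4, and door 6) = (1/30) / (1/5) = 1/6.

1/6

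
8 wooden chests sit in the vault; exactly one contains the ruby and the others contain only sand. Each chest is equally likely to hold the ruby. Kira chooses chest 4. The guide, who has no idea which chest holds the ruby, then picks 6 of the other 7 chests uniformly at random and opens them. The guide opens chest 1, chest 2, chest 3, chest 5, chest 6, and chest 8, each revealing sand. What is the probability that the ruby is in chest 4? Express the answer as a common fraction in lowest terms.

Because the guide chose which chests to open without knowing where the ruby is, the choice is independent of the prize location. Learning that none of the 6 opened chests holds the ruby simply rules out those 6 locations and leaves the remaining 2 chests still equally likely by symmetry.
So P(the ruby in chest 4) = 1/2.

1/2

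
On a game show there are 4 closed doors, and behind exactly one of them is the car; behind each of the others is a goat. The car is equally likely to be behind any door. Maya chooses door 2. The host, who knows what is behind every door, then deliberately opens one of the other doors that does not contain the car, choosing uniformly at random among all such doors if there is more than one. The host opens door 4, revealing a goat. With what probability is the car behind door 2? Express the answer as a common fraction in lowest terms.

Condition on the true location of the car.
If it is behind either of doors 1 and 3 (prior 1/4 each): the host has 2 equally likely choices, so probability 1/2; weight (1/4)·(1/2) = 1/8 each.
If it is behind door 2 (prior 1/4): the host has 3 equally likely choices, so probability 1/3; weight (1/4)·(1/3) = 1/12.
If it is behind door 4 (prior 1/4): the host opened door 4, so this case is ruled out; weight (1/4)·0 = 0.
The weights sum to 1/3.
So P(the car behind door 2 | the host opened door 4) = (1/12) / (1/3) = 1/4.

1/4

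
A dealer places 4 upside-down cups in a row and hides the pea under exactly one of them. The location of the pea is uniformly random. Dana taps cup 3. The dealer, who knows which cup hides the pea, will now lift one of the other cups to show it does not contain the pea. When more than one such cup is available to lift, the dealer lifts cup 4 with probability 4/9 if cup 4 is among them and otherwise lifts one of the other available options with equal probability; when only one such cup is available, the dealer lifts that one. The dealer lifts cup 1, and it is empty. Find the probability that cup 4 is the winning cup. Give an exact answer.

3/8

Consider each possible location of the pea in turn.
If it is under cup 1 (prior 1/4): the dealer opened cup 1, so this case is ruled out; weight (1/4)·0 = 0.
If it is under cup 2 (prior 1/4): cup 4 is available but not opened, probability 5/9; weight (1/4)·(5/9) = 5/36.
If it is under cup 3 (prior 1/4): cup 4 is available but not opened; cup 1 gets probability (1 − 4/9)/2 = 5/18; weight (1/4)·(5/18) = 5/72.
If it is under cup 4 (prior 1/4): cup 4 holds the prize so is unavailable; the dealer chooses uniformly among the 2 others, probability 1/2; weight (1/4)·(1/2) = 1/8.
The weights sum to 1/3.
So P(the pea under cup 4 | the dealer opened cup 1) = (1/8) / (1/3) = 3/8.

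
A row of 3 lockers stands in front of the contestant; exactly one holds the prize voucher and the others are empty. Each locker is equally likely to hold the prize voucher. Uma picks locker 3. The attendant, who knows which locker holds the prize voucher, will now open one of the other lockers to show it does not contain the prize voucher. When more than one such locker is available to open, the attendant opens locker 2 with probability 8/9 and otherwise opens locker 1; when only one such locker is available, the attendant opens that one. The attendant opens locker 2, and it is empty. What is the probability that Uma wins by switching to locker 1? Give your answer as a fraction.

Consider each possible location of the prize voucher in turn.
If it is in locker 1 (prior 1/3): only locker 2 is available, probability 1; weight (1/3)·1 = 1/3.
If it is in locker 2 (prior 1/3): the attendant opened locker 2, so this case is ruled out; weight (1/3)·0 = 0.
If it is in locker 3 (prior 1/3): locker 2 is available, opened with probability 8/9; weight (1/3)·(8/9) = 8/27.
The weights sum to 17/27.
So P(the prize voucher in locker 1 | the attendant opened locker 2) = (1/3) / (17/27) = 9/17.

9/17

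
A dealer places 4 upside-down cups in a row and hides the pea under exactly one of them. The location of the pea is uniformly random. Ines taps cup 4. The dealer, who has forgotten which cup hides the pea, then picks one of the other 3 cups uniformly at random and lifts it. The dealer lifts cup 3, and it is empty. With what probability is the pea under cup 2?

Condition on the true location of the pea.
If it is under any of cups 1, 2, and 4 (prior 1/4 each): the dealer picks cup 3 with probability 1/3 regardless, and it is not the prize; weight (1/4)·(1/3) = 1/12 each.
If it is under cup 3 (prior 1/4): the dealer opened cup 3, so this case is ruled out; weight (1/4)·0 = 0.
The weights sum to 1/4.
So P(the pea under cup 2 | the dealer opened cup 3) = (1/12) / (1/4) = 1/3.

1/3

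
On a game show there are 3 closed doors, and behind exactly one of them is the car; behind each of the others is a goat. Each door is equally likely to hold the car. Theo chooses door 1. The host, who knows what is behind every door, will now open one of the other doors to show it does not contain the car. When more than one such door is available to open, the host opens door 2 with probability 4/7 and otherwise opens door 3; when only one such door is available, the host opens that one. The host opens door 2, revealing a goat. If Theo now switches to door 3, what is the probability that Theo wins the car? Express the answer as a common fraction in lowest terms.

7/11

Consider each possible location of the car in turn.
If it is behind door 1 (prior 1/3): door 2 is available, opened with probability 4/7; weight (1/3)·(4/7) = 4/21.
If it is behind door 2 (prior 1/3): the host opened door 2, so this case is ruled out; weight (1/3)·0 = 0.
If it is behind door 3 (prior 1/3): only door 2 is available, probability 1; weight (1/3)·1 = 1/3.
The weights sum to 11/21.
So P(the car behind door 3 | the host opened door 2) = (1/3) / (11/21) = 7/11.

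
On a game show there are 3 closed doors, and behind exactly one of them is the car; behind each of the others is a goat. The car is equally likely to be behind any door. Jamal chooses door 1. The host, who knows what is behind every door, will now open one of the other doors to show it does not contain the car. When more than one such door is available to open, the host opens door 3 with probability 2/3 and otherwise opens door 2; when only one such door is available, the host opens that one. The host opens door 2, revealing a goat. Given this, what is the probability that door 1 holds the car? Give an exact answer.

1/4

Apply Bayes' rule, conditioning on where the car actually is.
If it is behind door 1 (prior 1/3): door 3 is available but not opened, probability 1/3; weight (1/3)·(1/3) = 1/9.
If it is behind door 2 (prior 1/3): the host opened door 2, so this case is ruled out; weight (1/3)·0 = 0.
If it is behind door 3 (prior 1/3): only door 2 is available, probability 1; weight (1/3)·1 = 1/3.
The weights sum to 4/9.
So P(the car behind door 1 | the host opened door 2) = (1/9) / (4/9) = 1/4.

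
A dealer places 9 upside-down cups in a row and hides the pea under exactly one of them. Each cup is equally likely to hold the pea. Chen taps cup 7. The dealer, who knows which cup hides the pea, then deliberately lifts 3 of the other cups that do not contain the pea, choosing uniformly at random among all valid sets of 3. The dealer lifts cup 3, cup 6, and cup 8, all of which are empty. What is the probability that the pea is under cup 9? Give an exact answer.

8/45

Condition on the true location of the pea.
If it is under any of cups 1, 2, 4, 5, and 9 (prior 1/9 each): the dealer has 35 equally likely choices, so probability 1/35; weight (1/9)·(1/35) = 1/315 each.
If it is under any of cups 3, 6, and 8 (prior 1/9 each): that cup was opened and seen not to hold the prize — ruled out; weight (1/9)·0 = 0 each.
If it is under cup 7 (prior 1/9): the dealer has 56 equally likely choices, so probability 1/56; weight (1/9)·(1/56) = 1/504.
The weights sum to 1/56.
So P(the pea under cup 9 | the dealer opened cup 3, cup 6, and cup 8) = (1/315) / (1/56) = 8/45.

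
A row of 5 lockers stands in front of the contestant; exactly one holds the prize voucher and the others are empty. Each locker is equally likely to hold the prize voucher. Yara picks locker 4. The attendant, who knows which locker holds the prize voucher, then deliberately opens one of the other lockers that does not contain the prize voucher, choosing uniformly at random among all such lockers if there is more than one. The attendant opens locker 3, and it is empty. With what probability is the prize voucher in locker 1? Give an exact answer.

4/15

Condition on the true location of the prize voucher.
If it is in any of lockers 1, 2, and 5 (prior 1/5 each): the attendant has 3 equally likely choices, so probability 1/3; weight (1/5)·(1/3) = 1/15 each.
If it is in locker 3 (prior 1/5): the attendant opened locker 3, so this case is ruled out; weight (1/5)·0 = 0.
If it is in locker 4 (prior 1/5): the attendant has 4 equally likely choices, so probability 1/4; weight (1/5)·(1/4) = 1/20.
The weights sum to 1/4.
So P(the prize voucher in locker 1 | the attendant opened locker 3) = (1/15) / (1/4) = 4/15.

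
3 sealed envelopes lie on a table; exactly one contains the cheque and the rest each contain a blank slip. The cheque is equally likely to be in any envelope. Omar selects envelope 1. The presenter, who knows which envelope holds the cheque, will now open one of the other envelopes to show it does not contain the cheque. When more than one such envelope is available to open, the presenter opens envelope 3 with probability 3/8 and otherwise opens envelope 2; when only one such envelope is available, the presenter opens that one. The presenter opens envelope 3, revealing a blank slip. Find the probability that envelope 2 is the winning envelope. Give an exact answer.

Consider each possible location of the cheque in turn.
If it is in envelope 1 (prior 1/3): envelope 3 is available, opened with probability 3/8; weight (1/3)·(3/8) = 1/8.
If it is in envelope 2 (prior 1/3): only envelope 3 is available, probability 1; weight (1/3)·1 = 1/3.
If it is in envelope 3 (prior 1/3): the presenter opened envelope 3, so this case is ruled out; weight (1/3)·0 = 0.
The weights sum to 11/24.
So P(the cheque in envelope 2 | the presenter opened envelope 3) = (1/3) / (11/24) = 8/11.

8/11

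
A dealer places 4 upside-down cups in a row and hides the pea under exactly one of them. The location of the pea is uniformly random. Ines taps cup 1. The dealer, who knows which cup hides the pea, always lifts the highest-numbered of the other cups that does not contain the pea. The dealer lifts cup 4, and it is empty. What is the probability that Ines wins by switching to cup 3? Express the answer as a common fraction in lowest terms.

Apply Bayes' rule, conditioning on where the pea actually is.
If it is under any of cups 1, 2, and 3 (prior 1/4 each): cup 4 is the highest-numbered option available, probability 1; weight (1/4)·1 = 1/4 each.
If it is under cup 4 (prior 1/4): the dealer opened cup 4, so this case is ruled out; weight (1/4)·0 = 0.
The weights sum to 3/4.
So P(the pea under cup 3 | the dealer opened cup 4) = (1/4) / (3/4) = 1/3.

1/3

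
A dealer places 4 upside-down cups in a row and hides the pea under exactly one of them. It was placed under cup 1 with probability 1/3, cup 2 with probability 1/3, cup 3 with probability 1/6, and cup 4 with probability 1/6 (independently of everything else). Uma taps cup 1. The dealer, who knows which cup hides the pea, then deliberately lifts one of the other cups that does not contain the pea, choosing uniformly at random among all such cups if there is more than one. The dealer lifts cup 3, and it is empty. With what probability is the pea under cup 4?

Apply Bayes' rule, conditioning on where the pea actually is.
If it is under cup 1 (prior 1/3): the dealer has 3 equally likely choices, so probability 1/3; weight (1/3)·(1/3) = 1/9.
If it is under cup 2 (prior 1/3): the dealer has 2 equally likely choices, so probability 1/2; weight (1/3)·(1/2) = 1/6.
If it is under cup 3 (prior 1/6): the dealer opened cup 3, so this case is ruled out; weight (1/6)·0 = 0.
If it is under cup 4 (prior 1/6): the dealer has 2 equally likely choices, so probability 1/2; weight (1/6)·(1/2) = 1/12.
The weights sum to 13/36.
So P(the pea under cup 4 | the dealer opened cup 3) = (1/12) / (13/36) = 3/13.

3/13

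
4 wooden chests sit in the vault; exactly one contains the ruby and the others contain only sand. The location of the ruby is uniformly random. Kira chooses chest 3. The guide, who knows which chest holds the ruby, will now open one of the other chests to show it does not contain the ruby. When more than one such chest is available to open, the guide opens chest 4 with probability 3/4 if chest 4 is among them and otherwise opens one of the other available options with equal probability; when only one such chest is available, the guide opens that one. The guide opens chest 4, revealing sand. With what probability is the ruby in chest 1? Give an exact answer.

1/3

Consider each possible location of the ruby in turn.
If it is in any of chests 1, 2, and 3 (prior 1/4 each): chest 4 is available, opened with probability 3/4; weight (1/4)·(3/4) = 3/16 each.
If it is in chest 4 (prior 1/4): the guide opened chest 4, so this case is ruled out; weight (1/4)·0 = 0.
The weights sum to 9/16.
So P(the ruby in chest 1 | the guide opened chest 4) = (3/16) / (9/16) = 1/3.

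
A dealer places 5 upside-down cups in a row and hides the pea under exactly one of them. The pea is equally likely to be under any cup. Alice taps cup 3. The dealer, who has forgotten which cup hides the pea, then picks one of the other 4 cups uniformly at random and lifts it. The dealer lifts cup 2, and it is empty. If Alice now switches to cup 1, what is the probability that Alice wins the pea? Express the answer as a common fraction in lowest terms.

1/4

Because the dealer chose which cup to lift without knowing where the pea is, the choice is independent of the prize location. Learning that cup 2 does not hold the pea simply rules out that one location and leaves the remaining 4 cups still equally likely by symmetry.
So P(the pea under cup 1) = 1/4.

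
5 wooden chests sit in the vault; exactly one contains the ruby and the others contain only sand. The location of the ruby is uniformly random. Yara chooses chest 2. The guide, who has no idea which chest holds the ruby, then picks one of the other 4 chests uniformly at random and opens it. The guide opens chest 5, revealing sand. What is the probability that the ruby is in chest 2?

1/4

Apply Bayes' rule, conditioning on where the ruby actually is.
If it is in any of chests 1, 2, 3, and 4 (prior 1/5 each): the guide picks chest 5 with probability 1/4 regardless, and it is not the prize; weight (1/5)·(1/4) = 1/20 each.
If it is in chest 5 (prior 1/5): the guide opened chest 5, so this case is ruled out; weight (1/5)·0 = 0.
The weights sum to 1/5.
So P(the ruby in chest 2 | the guide opened chest 5) = (1/20) / (1/5) = 1/4.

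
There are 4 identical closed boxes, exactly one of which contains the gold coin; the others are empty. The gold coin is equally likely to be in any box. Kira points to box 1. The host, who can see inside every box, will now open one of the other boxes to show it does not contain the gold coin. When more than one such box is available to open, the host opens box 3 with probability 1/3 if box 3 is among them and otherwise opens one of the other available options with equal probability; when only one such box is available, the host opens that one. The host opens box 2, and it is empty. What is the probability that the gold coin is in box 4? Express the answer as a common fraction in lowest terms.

4/9

Apply Bayes' rule, conditioning on where the gold coin actually is.
If it is in box 1 (prior 1/4): box 3 is available but not opened; box 2 gets probability (1 − 1/3)/2 = 1/3; weight (1/4)·(1/3) = 1/12.
If it is in box 2 (prior 1/4): the host opened box 2, so this case is ruled out; weight (1/4)·0 = 0.
If it is in box 3 (prior 1/4): box 3 holds the prize so is unavailable; the host chooses uniformly among the 2 others, probability 1/2; weight (1/4)·(1/2) = 1/8.
If it is in box 4 (prior 1/4): box 3 is available but not opened, probability 2/3; weight (1/4)·(2/3) = 1/6.
The weights sum to 3/8.
So P(the gold coin in box 4 | the host opened box 2) = (1/6) / (3/8) = 4/9.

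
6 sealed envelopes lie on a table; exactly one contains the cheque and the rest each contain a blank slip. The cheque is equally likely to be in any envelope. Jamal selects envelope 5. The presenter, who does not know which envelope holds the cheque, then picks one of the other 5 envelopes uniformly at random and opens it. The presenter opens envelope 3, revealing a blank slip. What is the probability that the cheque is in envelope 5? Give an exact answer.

Because the presenter chose which envelope to open without knowing where the cheque is, the choice is independent of the prize location. Learning that envelope 3 does not hold the cheque simply rules out that one location and leaves the remaining 5 envelopes still equally likely by symmetry.
So P(the cheque in envelope 5) = 1/5.

1/5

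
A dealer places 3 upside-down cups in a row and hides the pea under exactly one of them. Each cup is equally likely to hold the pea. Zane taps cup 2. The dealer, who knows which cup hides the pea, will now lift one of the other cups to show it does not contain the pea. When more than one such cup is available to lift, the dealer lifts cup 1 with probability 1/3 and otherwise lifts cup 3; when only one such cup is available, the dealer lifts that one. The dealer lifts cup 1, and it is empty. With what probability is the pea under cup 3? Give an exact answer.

Consider each possible location of the pea in turn.
If it is under cup 1 (prior 1/3): the dealer opened cup 1, so this case is ruled out; weight (1/3)·0 = 0.
If it is under cup 2 (prior 1/3): cup 1 is available, opened with probability 1/3; weight (1/3)·(1/3) = 1/9.
If it is under cup 3 (prior 1/3): only cup 1 is available, probability 1; weight (1/3)·1 = 1/3.
The weights sum to 4/9.
So P(the pea under cup 3 | the dealer opened cup 1) = (1/3) / (4/9) = 3/4.

3/4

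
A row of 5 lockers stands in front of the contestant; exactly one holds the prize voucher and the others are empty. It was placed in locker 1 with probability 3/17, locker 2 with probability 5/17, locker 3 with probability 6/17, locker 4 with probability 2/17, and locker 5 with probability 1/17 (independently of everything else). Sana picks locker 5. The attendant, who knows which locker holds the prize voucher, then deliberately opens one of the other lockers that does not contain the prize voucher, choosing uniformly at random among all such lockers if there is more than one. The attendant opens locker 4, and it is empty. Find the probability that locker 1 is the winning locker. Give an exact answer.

12/59

Condition on the true location of the prize voucher.
If it is in locker 1 (prior 3/17): the attendant has 3 equally likely choices, so probability 1/3; weight (3/17)·(1/3) = 1/17.
If it is in locker 2 (prior 5/17): the attendant has 3 equally likely choices, so probability 1/3; weight (5/17)·(1/3) = 5/51.
If it is in locker 3 (prior 6/17): the attendant has 3 equally likely choices, so probability 1/3; weight (6/17)·(1/3) = 2/17.
If it is in locker 4 (prior 2/17): the attendant opened locker 4, so this case is ruled out; weight (2/17)·0 = 0.
If it is in locker 5 (prior 1/17): the attendant has 4 equally likely choices, so probability 1/4; weight (1/17)·(1/4) = 1/68.
The weights sum to 59/204.
So P(the prize voucher in locker 1 | the attendant opened locker 4) = (1/17) / (59/204) = 12/59.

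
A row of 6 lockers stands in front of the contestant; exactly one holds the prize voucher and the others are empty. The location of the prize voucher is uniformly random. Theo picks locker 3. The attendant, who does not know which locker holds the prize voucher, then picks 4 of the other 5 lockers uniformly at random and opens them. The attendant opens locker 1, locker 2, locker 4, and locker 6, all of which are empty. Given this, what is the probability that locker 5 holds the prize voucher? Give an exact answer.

Apply Bayes' rule, conditioning on where the prize voucher actually is.
If it is in any of lockers 1, 2, 4, and 6 (prior 1/6 each): that locker was opened and seen not to hold the prize — ruled out; weight (1/6)·0 = 0 each.
If it is in either of lockers 3 and 5 (prior 1/6 each): the attendant picks exactly this set with probability 1/5 regardless, and none is the prize; weight (1/6)·(1/5) = 1/30 each.
The weights sum to 1/15.
So P(the prize voucher in locker 5 | the attendant opened locker 1, locker 2, locker 4, and locker 6) = (1/30) / (1/15) = 1/2.

1/2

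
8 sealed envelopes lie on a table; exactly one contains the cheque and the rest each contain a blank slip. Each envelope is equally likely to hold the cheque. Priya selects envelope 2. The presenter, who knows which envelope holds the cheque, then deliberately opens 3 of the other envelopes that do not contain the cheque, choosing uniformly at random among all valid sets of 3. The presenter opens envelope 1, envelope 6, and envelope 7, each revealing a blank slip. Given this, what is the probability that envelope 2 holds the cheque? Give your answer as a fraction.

Apply Bayes' rule, conditioning on where the cheque actually is.
If it is in any of envelopes 1, 6, and 7 (prior 1/8 each): that envelope was opened and seen not to hold the prize — ruled out; weight (1/8)·0 = 0 each.
If it is in envelope 2 (prior 1/8): the presenter has 35 equally likely choices, so probability 1/35; weight (1/8)·(1/35) = 1/280.
If it is in any of envelopes 3, 4, 5, and 8 (prior 1/8 each): the presenter has 20 equally likely choices, so probability 1/20; weight (1/8)·(1/20) = 1/160 each.
The weights sum to 1/35.
So P(the cheque in envelope 2 | the presenter opened envelope 1, envelope 6, and envelope 7) = (1/280) / (1/35) = 1/8.

1/8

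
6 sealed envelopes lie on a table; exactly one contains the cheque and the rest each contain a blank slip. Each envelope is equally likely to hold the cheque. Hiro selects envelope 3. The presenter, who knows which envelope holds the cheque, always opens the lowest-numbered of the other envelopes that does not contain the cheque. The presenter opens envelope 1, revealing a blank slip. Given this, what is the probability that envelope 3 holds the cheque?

1/5

Apply Bayes' rule, conditioning on where the cheque actually is.
If it is in envelope 1 (prior 1/6): the presenter opened envelope 1, so this case is ruled out; weight (1/6)·0 = 0.
If it is in any of envelopes 2, 3, 4, 5, and 6 (prior 1/6 each): envelope 1 is the lowest-numbered option available, probability 1; weight (1/6)·1 = 1/6 each.
The weights sum to 5/6.
So P(the cheque in envelope 3 | the presenter opened envelope 1) = (1/6) / (5/6) = 1/5.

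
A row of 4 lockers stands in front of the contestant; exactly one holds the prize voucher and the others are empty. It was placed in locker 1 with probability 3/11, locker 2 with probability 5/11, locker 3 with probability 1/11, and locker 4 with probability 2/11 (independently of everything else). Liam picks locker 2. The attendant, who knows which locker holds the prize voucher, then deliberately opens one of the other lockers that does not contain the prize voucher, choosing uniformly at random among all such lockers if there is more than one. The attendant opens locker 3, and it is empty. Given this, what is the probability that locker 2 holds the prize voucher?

Condition on the true location of the prize voucher.
If it is in locker 1 (prior 3/11): the attendant has 2 equally likely choices, so probability 1/2; weight (3/11)·(1/2) = 3/22.
If it is in locker 2 (prior 5/11): the attendant has 3 equally likely choices, so probability 1/3; weight (5/11)·(1/3) = 5/33.
If it is in locker 3 (prior 1/11): the attendant opened locker 3, so this case is ruled out; weight (1/11)·0 = 0.
If it is in locker 4 (prior 2/11): the attendant has 2 equally likely choices, so probability 1/2; weight (2/11)·(1/2) = 1/11.
The weights sum to 25/66.
So P(the prize voucher in locker 2 | the attendant opened locker 3) = (5/33) / (25/66) = 2/5.

2/5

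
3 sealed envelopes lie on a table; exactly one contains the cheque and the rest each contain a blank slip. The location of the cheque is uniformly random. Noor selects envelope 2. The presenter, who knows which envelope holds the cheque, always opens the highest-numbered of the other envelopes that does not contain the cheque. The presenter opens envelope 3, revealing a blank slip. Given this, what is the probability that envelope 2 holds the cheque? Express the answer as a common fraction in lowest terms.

1/2

Apply Bayes' rule, conditioning on where the cheque actually is.
If it is in either of envelopes 1 and 2 (prior 1/3 each): envelope 3 is the highest-numbered option available, probability 1; weight (1/3)·1 = 1/3 each.
If it is in envelope 3 (prior 1/3): the presenter opened envelope 3, so this case is ruled out; weight (1/3)·0 = 0.
The weights sum to 2/3.
So P(the cheque in envelope 2 | the presenter opened envelope 3) = (1/3) / (2/3) = 1/2.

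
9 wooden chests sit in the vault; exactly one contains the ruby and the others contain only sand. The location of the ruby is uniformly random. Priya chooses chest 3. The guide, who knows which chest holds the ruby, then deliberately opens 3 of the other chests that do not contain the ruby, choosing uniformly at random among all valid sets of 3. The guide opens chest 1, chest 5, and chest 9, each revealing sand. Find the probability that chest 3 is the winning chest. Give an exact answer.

1/9

Apply Bayes' rule, conditioning on where the ruby actually is.
If it is in any of chests 1, 5, and 9 (prior 1/9 each): that chest was opened and seen not to hold the prize — ruled out; weight (1/9)·0 = 0 each.
If it is in any of chests 2, 4, 6, 7, and 8 (prior 1/9 each): the guide has 35 equally likely choices, so probability 1/35; weight (1/9)·(1/35) = 1/315 each.
If it is in chest 3 (prior 1/9): the guide has 56 equally likely choices, so probability 1/56; weight (1/9)·(1/56) = 1/504.
The weights sum to 1/56.
So P(the ruby in chest 3 | the guide opened chest 1, chest 5, and chest 9) = (1/504) / (1/56) = 1/9.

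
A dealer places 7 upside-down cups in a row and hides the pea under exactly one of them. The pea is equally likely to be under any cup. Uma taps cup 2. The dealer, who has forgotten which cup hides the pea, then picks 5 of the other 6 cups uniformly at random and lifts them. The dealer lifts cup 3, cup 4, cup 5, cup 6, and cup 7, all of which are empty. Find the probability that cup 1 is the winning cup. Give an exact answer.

1/2

Condition on the true location of the pea.
If it is under either of cups 1 and 2 (prior 1/7 each): the dealer picks exactly this set with probability 1/6 regardless, and none is the prize; weight (1/7)·(1/6) = 1/42 each.
If it is under any of cups 3, 4, 5, 6, and 7 (prior 1/7 each): that cup was opened and seen not to hold the prize — ruled out; weight (1/7)·0 = 0 each.
The weights sum to 1/21.
So P(the pea under cup 1 | the dealer opened cup 3, cup 4, cup 5, cup 6, and cup 7) = (1/42) / (1/21) = 1/2.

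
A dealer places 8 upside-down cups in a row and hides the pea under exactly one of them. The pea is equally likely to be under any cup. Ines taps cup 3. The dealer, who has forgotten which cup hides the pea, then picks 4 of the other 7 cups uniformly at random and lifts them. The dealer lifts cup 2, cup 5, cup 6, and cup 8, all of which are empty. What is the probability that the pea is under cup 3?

1/4

Because the dealer chose which cups to lift without knowing where the pea is, the choice is independent of the prize location. Learning that none of the 4 opened cups holds the pea simply rules out those 4 locations and leaves the remaining 4 cups still equally likely by symmetry.
So P(the pea under cup 3) = 1/4.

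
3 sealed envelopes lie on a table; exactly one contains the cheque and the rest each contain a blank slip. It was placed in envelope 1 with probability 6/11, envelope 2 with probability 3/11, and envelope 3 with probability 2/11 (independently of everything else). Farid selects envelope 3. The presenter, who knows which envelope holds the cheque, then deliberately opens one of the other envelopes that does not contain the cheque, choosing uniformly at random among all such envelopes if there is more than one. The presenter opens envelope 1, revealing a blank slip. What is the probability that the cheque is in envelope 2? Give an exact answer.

3/4

Apply Bayes' rule, conditioning on where the cheque actually is.
If it is in envelope 1 (prior 6/11): the presenter opened envelope 1, so this case is ruled out; weight (6/11)·0 = 0.
If it is in envelope 2 (prior 3/11): the presenter has no choice, probability 1; weight (3/11)·1 = 3/11.
If it is in envelope 3 (prior 2/11): the presenter has 2 equally likely choices, so probability 1/2; weight (2/11)·(1/2) = 1/11.
The weights sum to 4/11.
So P(the cheque in envelope 2 | the presenter opened envelope 1) = (3/11) / (4/11) = 3/4.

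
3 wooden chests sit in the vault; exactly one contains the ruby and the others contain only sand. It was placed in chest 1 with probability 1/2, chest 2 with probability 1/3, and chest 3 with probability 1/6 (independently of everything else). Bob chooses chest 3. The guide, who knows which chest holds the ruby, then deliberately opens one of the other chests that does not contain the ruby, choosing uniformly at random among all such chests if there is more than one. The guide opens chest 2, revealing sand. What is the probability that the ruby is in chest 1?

Condition on the true location of the ruby.
If it is in chest 1 (prior 1/2): the guide has no choice, probability 1; weight (1/2)·1 = 1/2.
If it is in chest 2 (prior 1/3): the guide opened chest 2, so this case is ruled out; weight (1/3)·0 = 0.
If it is in chest 3 (prior 1/6): the guide has 2 equally likely choices, so probability 1/2; weight (1/6)·(1/2) = 1/12.
The weights sum to 7/12.
So P(the ruby in chest 1 | the guide opened chest 2) = (1/2) / (7/12) = 6/7.

6/7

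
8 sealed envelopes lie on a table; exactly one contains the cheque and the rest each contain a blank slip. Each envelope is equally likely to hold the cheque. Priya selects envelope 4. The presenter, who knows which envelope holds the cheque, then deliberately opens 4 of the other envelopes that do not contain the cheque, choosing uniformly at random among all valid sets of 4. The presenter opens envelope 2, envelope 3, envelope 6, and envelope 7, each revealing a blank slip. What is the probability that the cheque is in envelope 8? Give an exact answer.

7/24

Consider each possible location of the cheque in turn.
If it is in any of envelopes 1, 5, and 8 (prior 1/8 each): the presenter has 15 equally likely choices, so probability 1/15; weight (1/8)·(1/15) = 1/120 each.
If it is in any of envelopes 2, 3, 6, and 7 (prior 1/8 each): that envelope was opened and seen not to hold the prize — ruled out; weight (1/8)·0 = 0 each.
If it is in envelope 4 (prior 1/8): the presenter has 35 equally likely choices, so probability 1/35; weight (1/8)·(1/35) = 1/280.
The weights sum to 1/35.
So P(the cheque in envelope 8 | the presenter opened envelope 2, envelope 3, envelope 6, and envelope 7) = (1/120) / (1/35) = 7/24.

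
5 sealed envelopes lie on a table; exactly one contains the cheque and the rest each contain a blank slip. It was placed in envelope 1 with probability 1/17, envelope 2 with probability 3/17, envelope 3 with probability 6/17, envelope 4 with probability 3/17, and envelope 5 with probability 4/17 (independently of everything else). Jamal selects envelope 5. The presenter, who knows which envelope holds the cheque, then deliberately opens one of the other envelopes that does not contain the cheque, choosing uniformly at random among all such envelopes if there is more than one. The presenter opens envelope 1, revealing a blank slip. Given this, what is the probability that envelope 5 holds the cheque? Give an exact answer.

Apply Bayes' rule, conditioning on where the cheque actually is.
If it is in envelope 1 (prior 1/17): the presenter opened envelope 1, so this case is ruled out; weight (1/17)·0 = 0.
If it is in either of envelopes 2 and 4 (prior 3/17 each): the presenter has 3 equally likely choices, so probability 1/3; weight (3/17)·(1/3) = 1/17 each.
If it is in envelope 3 (prior 6/17): the presenter has 3 equally likely choices, so probability 1/3; weight (6/17)·(1/3) = 2/17.
If it is in envelope 5 (prior 4/17): the presenter has 4 equally likely choices, so probability 1/4; weight (4/17)·(1/4) = 1/17.
The weights sum to 5/17.
So P(the cheque in envelope 5 | the presenter opened envelope 1) = (1/17) / (5/17) = 1/5.

1/5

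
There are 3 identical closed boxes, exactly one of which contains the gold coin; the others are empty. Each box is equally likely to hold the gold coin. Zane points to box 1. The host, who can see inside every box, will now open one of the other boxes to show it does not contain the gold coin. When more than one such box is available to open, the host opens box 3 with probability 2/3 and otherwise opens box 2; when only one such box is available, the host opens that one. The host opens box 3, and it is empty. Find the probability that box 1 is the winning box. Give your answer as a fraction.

2/5

Consider each possible location of the gold coin in turn.
If it is in box 1 (prior 1/3): box 3 is available, opened with probability 2/3; weight (1/3)·(2/3) = 2/9.
If it is in box 2 (prior 1/3): only box 3 is available, probability 1; weight (1/3)·1 = 1/3.
If it is in box 3 (prior 1/3): the host opened box 3, so this case is ruled out; weight (1/3)·0 = 0.
The weights sum to 5/9.
So P(the gold coin in box 1 | the host opened box 3) = (2/9) / (5/9) = 2/5.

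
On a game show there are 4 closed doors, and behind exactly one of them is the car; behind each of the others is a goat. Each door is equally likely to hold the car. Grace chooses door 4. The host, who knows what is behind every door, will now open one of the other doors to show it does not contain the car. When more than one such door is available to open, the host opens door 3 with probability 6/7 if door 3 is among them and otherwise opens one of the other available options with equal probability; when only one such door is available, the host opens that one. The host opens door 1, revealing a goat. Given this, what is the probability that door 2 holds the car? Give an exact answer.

1/5

Apply Bayes' rule, conditioning on where the car actually is.
If it is behind door 1 (prior 1/4): the host opened door 1, so this case is ruled out; weight (1/4)·0 = 0.
If it is behind door 2 (prior 1/4): door 3 is available but not opened, probability 1/7; weight (1/4)·(1/7) = 1/28.
If it is behind door 3 (prior 1/4): door 3 holds the prize so is unavailable; the host chooses uniformly among the 2 others, probability 1/2; weight (1/4)·(1/2) = 1/8.
If it is behind door 4 (prior 1/4): door 3 is available but not opened; door 1 gets probability (1 − 6/7)/2 = 1/14; weight (1/4)·(1/14) = 1/56.
The weights sum to 5/28.
So P(the car behind door 2 | the host opened door 1) = (1/28) / (5/28) = 1/5.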